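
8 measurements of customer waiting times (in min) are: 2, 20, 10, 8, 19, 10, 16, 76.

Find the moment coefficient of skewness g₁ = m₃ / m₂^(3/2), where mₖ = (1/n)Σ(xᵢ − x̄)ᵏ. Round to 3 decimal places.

x̄ = (2 + 20 + 10 + 8 + 19 + 10 + 16 + 76) / 8 = 20.1250
deviations (xᵢ − x̄): -18.1250, -0.1250, -10.1250, -12.1250, -1.1250, -10.1250, -4.1250, 55.8750
Σ(xᵢ − x̄)² = 3820.8750 ⇒ m₂ = 3820.8750/8 = 477.60938
Σ(xᵢ − x̄)³ = 164558.1563 ⇒ m₃ = 164558.1563/8 = 20569.76953
m₂^(3/2) = 477.60938^(1.5) = 10437.80705
g₁ = m₃ / m₂^(3/2) = 20569.76953 / 10437.80705 ≈ 1.971

1.971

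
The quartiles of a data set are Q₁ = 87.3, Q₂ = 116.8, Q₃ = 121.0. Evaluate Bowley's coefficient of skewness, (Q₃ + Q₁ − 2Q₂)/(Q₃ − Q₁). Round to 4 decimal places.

numerator: Q₃ + Q₁ − 2Q₂ = 121.0 + 87.3 − 2×116.8 = -25.3000
denominator: Q₃ − Q₁ = 121.0 − 87.3 = 33.7000
Bowley skewness = -25.3000 / 33.7000 ≈ -0.7507

-0.7507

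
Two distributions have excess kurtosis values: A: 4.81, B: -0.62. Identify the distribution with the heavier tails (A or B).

A

Higher excess kurtosis ⇒ heavier tails relative to the normal distribution.
4.81 vs -0.62: the larger is 4.81, so A has heavier tails. (A is leptokurtic — heavier-than-normal tails; the other is platykurtic.)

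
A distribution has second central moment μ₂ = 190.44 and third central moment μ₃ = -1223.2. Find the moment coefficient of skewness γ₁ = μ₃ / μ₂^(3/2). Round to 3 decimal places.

-0.465

σ = √μ₂ = √190.44 = 13.80000
σ³ = μ₂^(3/2) = 2628.07200
γ₁ = μ₃/σ³ = -1223.2 / 2628.07200 ≈ -0.465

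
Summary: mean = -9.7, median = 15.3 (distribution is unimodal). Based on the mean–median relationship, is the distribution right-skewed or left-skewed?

mean − median = -9.7 − 15.3 = -25.0
mean < median ⇒ the longer tail is on the left ⇒ left-skewed (negatively skewed).

left-skewed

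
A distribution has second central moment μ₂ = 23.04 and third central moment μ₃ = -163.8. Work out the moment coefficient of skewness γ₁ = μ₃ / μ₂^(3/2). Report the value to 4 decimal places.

σ = √μ₂ = √23.04 = 4.80000
σ³ = μ₂^(3/2) = 110.59200
γ₁ = μ₃/σ³ = -163.8 / 110.59200 ≈ -1.4811

-1.4811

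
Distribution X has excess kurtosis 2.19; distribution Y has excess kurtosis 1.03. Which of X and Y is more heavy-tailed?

Higher excess kurtosis ⇒ heavier tails relative to the normal distribution.
2.19 vs 1.03: the larger is 2.19, so X has heavier tails.

X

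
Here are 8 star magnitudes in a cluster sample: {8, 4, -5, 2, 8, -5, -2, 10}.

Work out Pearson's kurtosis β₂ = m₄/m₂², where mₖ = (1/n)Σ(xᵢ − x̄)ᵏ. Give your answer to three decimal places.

x̄ = 2.5000
Σ(xᵢ − x̄)² = 252.0000 ⇒ m₂ = 31.50000
Σ(xᵢ − x̄)⁴ = 11737.5000 ⇒ m₄ = 1467.18750
m₂² = 992.25000
β₂ = m₄/m₂² = 1467.18750 / 992.25000 ≈ 1.479

1.479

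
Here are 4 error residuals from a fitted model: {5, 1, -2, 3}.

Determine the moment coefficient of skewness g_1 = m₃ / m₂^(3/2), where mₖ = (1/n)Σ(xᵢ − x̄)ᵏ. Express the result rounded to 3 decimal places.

-0.244

x̄ = (5 + 1 - 2 + 3) / 4 = 1.7500
deviations (xᵢ − x̄): 3.2500, -0.7500, -3.7500, 1.2500
Σ(xᵢ − x̄)² = 26.7500 ⇒ m₂ = 26.7500/4 = 6.68750
Σ(xᵢ − x̄)³ = -16.8750 ⇒ m₃ = -16.8750/4 = -4.21875
m₂^(3/2) = 6.68750^(1.5) = 17.29401
g_1 = m₃ / m₂^(3/2) = -4.21875 / 17.29401 ≈ -0.244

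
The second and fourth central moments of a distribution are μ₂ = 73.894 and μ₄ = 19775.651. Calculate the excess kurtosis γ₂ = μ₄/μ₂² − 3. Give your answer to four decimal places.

μ₂² = 73.894² = 5460.32324
μ₄/μ₂² = 19775.651 / 5460.32324 = 3.62170
γ₂ = 3.62170 − 3 ≈ 0.6217

0.6217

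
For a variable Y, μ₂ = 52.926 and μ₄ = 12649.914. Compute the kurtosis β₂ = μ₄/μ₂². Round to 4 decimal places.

μ₂² = 52.926² = 2801.16148
μ₄/μ₂² = 12649.914 / 2801.16148 = 4.51595
β₂ ≈ 4.5160

4.5160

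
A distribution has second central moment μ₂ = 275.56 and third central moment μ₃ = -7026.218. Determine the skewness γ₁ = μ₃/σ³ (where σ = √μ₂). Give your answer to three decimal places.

-1.536

σ = √μ₂ = √275.56 = 16.60000
σ³ = μ₂^(3/2) = 4574.29600
γ₁ = μ₃/σ³ = -7026.218 / 4574.29600 ≈ -1.536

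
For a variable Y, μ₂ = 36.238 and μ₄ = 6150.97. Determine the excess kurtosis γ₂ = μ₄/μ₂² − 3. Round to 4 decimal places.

μ₂² = 36.238² = 1313.19264
μ₄/μ₂² = 6150.97 / 1313.19264 = 4.68398
γ₂ = 4.68398 − 3 ≈ 1.6840

1.6840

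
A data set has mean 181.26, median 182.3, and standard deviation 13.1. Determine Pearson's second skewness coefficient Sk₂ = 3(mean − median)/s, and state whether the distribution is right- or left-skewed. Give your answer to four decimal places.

Sk₂ = 3(181.26 − 182.3) / 13.1 = 3 × -1.0400 / 13.1
    = -3.1200 / 13.1 ≈ -0.2382
Sk₂ < 0 ⇒ mean < median ⇒ left-skewed (negative skew).

-0.2382, left-skewed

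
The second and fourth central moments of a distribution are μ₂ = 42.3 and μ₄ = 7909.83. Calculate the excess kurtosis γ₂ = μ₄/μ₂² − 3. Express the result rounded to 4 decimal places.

1.4207

μ₂² = 42.3² = 1789.29000
μ₄/μ₂² = 7909.83 / 1789.29000 = 4.42065
γ₂ = 4.42065 − 3 ≈ 1.4207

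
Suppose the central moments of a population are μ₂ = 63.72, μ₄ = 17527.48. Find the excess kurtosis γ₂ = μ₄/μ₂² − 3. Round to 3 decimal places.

μ₂² = 63.72² = 4060.23840
μ₄/μ₂² = 17527.48 / 4060.23840 = 4.31686
γ₂ = 4.31686 − 3 ≈ 1.317

1.317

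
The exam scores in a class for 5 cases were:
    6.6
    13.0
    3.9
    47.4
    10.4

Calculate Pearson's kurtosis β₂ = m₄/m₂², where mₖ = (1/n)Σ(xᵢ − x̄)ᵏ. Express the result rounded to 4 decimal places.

3.0628

x̄ = 16.2600
Σ(xᵢ − x̄)² = 1260.7520 ⇒ m₂ = 252.15040
Σ(xᵢ − x̄)⁴ = 973655.8201 ⇒ m₄ = 194731.16403
m₂² = 63579.82422
β₂ = m₄/m₂² = 194731.16403 / 63579.82422 ≈ 3.0628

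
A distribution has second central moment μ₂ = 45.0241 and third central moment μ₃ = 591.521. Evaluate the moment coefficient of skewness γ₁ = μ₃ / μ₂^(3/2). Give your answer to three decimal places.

1.958

σ = √μ₂ = √45.0241 = 6.71000
σ³ = μ₂^(3/2) = 302.11171
γ₁ = μ₃/σ³ = 591.521 / 302.11171 ≈ 1.958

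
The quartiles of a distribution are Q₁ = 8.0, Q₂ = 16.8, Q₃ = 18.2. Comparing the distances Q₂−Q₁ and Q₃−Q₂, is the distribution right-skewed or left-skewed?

Q₂ − Q₁ = 8.8;  Q₃ − Q₂ = 1.4
Q₂ − Q₁ > Q₃ − Q₂ ⇒ the lower half is more spread out ⇒ left-skewed.

left-skewed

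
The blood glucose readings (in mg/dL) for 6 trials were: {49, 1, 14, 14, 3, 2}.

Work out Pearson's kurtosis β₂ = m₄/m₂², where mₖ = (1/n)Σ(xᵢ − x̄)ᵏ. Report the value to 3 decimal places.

3.467

x̄ = 13.8333
Σ(xᵢ − x̄)² = 1658.8333 ⇒ m₂ = 276.47222
Σ(xᵢ − x̄)⁴ = 1589918.8194 ⇒ m₄ = 264986.46991
m₂² = 76436.88966
β₂ = m₄/m₂² = 264986.46991 / 76436.88966 ≈ 3.467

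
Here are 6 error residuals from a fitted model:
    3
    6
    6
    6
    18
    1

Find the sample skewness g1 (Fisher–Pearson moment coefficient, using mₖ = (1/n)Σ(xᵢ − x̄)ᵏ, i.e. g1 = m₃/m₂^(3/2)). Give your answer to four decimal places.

1.2909

x̄ = (3 + 6 + 6 + 6 + 18 + 1) / 6 = 6.6667
deviations (xᵢ − x̄): -3.6667, -0.6667, -0.6667, -0.6667, 11.3333, -5.6667
Σ(xᵢ − x̄)² = 175.3333 ⇒ m₂ = 175.3333/6 = 29.22222
Σ(xᵢ − x̄)³ = 1223.5556 ⇒ m₃ = 1223.5556/6 = 203.92593
m₂^(3/2) = 29.22222^(1.5) = 157.96827
g1 = m₃ / m₂^(3/2) = 203.92593 / 157.96827 ≈ 1.2909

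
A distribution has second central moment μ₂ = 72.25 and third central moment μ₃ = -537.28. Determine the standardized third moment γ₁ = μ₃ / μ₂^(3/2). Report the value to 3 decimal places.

σ = √μ₂ = √72.25 = 8.50000
σ³ = μ₂^(3/2) = 614.12500
γ₁ = μ₃/σ³ = -537.28 / 614.12500 ≈ -0.875

-0.875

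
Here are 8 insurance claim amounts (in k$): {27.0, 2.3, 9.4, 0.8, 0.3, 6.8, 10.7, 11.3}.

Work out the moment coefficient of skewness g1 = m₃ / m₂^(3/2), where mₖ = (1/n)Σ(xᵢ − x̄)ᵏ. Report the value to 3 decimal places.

1.180

x̄ = (27.0 + 2.3 + 9.4 + 0.8 + 0.3 + 6.8 + 10.7 + 11.3) / 8 = 8.5750
deviations (xᵢ − x̄): 18.4250, -6.2750, 0.8250, -7.7750, -8.2750, -1.7750, 2.1250, 2.7250
Σ(xᵢ − x̄)² = 523.5550 ⇒ m₂ = 523.5550/8 = 65.44438
Σ(xᵢ − x̄)³ = 4996.0088 ⇒ m₃ = 4996.0088/8 = 624.50109
m₂^(3/2) = 65.44438^(1.5) = 529.42993
g1 = m₃ / m₂^(3/2) = 624.50109 / 529.42993 ≈ 1.180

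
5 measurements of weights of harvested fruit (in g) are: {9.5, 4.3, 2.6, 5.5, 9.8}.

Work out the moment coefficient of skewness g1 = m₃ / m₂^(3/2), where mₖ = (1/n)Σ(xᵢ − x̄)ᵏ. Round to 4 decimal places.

x̄ = (9.5 + 4.3 + 2.6 + 5.5 + 9.8) / 5 = 6.3400
deviations (xᵢ − x̄): 3.1600, -2.0400, -3.7400, -0.8400, 3.4600
Σ(xᵢ − x̄)² = 40.8120 ⇒ m₂ = 40.8120/5 = 8.16240
Σ(xᵢ − x̄)³ = 11.5802 ⇒ m₃ = 11.5802/5 = 2.31605
m₂^(3/2) = 8.16240^(1.5) = 23.31991
g1 = m₃ / m₂^(3/2) = 2.31605 / 23.31991 ≈ 0.0993

0.0993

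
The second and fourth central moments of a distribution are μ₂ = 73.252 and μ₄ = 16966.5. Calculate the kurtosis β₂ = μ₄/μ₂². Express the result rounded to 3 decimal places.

μ₂² = 73.252² = 5365.85550
μ₄/μ₂² = 16966.5 / 5365.85550 = 3.16194
β₂ ≈ 3.162

3.162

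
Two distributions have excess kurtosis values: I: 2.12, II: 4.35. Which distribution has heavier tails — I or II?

Higher excess kurtosis ⇒ heavier tails relative to the normal distribution.
2.12 vs 4.35: the larger is 4.35, so II has heavier tails.

II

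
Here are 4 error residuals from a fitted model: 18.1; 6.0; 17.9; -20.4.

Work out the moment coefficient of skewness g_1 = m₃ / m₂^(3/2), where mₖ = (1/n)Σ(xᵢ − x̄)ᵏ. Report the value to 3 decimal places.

x̄ = (18.1 + 6.0 + 17.9 - 20.4) / 4 = 5.4000
deviations (xᵢ − x̄): 12.7000, 0.6000, 12.5000, -25.8000
Σ(xᵢ − x̄)² = 983.5400 ⇒ m₂ = 983.5400/4 = 245.88500
Σ(xᵢ − x̄)³ = -13171.7880 ⇒ m₃ = -13171.7880/4 = -3292.94700
m₂^(3/2) = 245.88500^(1.5) = 3855.65400
g_1 = m₃ / m₂^(3/2) = -3292.94700 / 3855.65400 ≈ -0.854

-0.854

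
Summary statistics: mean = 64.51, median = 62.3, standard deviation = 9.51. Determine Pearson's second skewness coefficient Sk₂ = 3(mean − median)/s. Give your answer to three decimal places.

0.697

Sk₂ = 3(64.51 − 62.3) / 9.51 = 3 × 2.2100 / 9.51
    = 6.6300 / 9.51 ≈ 0.697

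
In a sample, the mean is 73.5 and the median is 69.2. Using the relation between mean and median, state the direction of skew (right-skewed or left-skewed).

right-skewed

mean − median = 73.5 − 69.2 = 4.3
mean > median ⇒ the longer tail is on the right ⇒ right-skewed (positively skewed).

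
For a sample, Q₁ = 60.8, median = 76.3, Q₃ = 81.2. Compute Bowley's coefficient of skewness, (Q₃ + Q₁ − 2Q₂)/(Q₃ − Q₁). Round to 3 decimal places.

-0.520

numerator: Q₃ + Q₁ − 2Q₂ = 81.2 + 60.8 − 2×76.3 = -10.6000
denominator: Q₃ − Q₁ = 81.2 − 60.8 = 20.4000
Bowley skewness = -10.6000 / 20.4000 ≈ -0.520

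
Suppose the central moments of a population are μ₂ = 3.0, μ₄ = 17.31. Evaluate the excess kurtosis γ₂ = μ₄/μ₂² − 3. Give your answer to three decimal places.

-1.077

μ₂² = 3.0² = 9.00000
μ₄/μ₂² = 17.31 / 9.00000 = 1.92333
γ₂ = 1.92333 − 3 ≈ -1.077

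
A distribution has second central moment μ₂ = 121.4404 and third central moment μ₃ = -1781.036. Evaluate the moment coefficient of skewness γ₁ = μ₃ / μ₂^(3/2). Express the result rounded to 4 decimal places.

σ = √μ₂ = √121.4404 = 11.02000
σ³ = μ₂^(3/2) = 1338.27321
γ₁ = μ₃/σ³ = -1781.036 / 1338.27321 ≈ -1.3308

-1.3308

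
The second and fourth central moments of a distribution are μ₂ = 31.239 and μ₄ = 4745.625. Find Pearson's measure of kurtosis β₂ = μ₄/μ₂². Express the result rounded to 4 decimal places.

μ₂² = 31.239² = 975.87512
μ₄/μ₂² = 4745.625 / 975.87512 = 4.86294
β₂ ≈ 4.8629

4.8629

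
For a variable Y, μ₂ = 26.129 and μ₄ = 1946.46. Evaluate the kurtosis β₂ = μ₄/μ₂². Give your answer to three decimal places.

2.851

μ₂² = 26.129² = 682.72464
μ₄/μ₂² = 1946.46 / 682.72464 = 2.85102
β₂ ≈ 2.851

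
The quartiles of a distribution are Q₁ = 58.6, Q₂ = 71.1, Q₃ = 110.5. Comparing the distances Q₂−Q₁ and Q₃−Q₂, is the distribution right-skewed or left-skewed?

Q₂ − Q₁ = 12.5;  Q₃ − Q₂ = 39.4
Q₃ − Q₂ > Q₂ − Q₁ ⇒ the upper half is more spread out ⇒ right-skewed.

right-skewed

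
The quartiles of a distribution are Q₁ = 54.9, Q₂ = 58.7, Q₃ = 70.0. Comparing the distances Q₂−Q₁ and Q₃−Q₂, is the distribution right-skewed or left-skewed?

Q₂ − Q₁ = 3.8;  Q₃ − Q₂ = 11.3
Q₃ − Q₂ > Q₂ − Q₁ ⇒ the upper half is more spread out ⇒ right-skewed.

right-skewed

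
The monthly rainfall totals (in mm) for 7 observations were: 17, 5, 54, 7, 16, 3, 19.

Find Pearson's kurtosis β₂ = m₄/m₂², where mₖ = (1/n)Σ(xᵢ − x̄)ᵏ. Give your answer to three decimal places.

4.029

x̄ = 17.2857
Σ(xᵢ − x̄)² = 1813.4286 ⇒ m₂ = 259.06122
Σ(xᵢ − x̄)⁴ = 1892574.9213 ⇒ m₄ = 270367.84590
m₂² = 67112.71803
β₂ = m₄/m₂² = 270367.84590 / 67112.71803 ≈ 4.029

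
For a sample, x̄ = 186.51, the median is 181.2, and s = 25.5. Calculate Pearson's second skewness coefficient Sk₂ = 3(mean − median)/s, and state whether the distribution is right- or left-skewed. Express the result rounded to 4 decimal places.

Sk₂ = 3(186.51 − 181.2) / 25.5 = 3 × 5.3100 / 25.5
    = 15.9300 / 25.5 ≈ 0.6247
Sk₂ > 0 ⇒ mean > median ⇒ right-skewed (positive skew).

0.6247, right-skewed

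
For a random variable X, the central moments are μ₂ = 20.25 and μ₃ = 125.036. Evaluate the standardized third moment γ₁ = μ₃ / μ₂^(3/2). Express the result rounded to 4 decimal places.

1.3721

σ = √μ₂ = √20.25 = 4.50000
σ³ = μ₂^(3/2) = 91.12500
γ₁ = μ₃/σ³ = 125.036 / 91.12500 ≈ 1.3721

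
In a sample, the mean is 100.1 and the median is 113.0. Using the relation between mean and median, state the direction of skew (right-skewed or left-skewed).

left-skewed

mean − median = 100.1 − 113.0 = -12.9
mean < median ⇒ the longer tail is on the left ⇒ left-skewed (negatively skewed).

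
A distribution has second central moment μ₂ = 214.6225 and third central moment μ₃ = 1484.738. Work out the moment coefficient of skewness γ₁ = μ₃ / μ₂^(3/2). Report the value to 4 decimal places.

σ = √μ₂ = √214.6225 = 14.65000
σ³ = μ₂^(3/2) = 3144.21963
γ₁ = μ₃/σ³ = 1484.738 / 3144.21963 ≈ 0.4722

0.4722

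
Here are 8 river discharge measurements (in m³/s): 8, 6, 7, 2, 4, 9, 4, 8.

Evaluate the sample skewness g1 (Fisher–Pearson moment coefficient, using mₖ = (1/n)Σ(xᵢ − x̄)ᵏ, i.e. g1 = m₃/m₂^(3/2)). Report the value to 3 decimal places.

x̄ = (8 + 6 + 7 + 2 + 4 + 9 + 4 + 8) / 8 = 6.0000
deviations (xᵢ − x̄): 2.0000, 0.0000, 1.0000, -4.0000, -2.0000, 3.0000, -2.0000, 2.0000
Σ(xᵢ − x̄)² = 42.0000 ⇒ m₂ = 42.0000/8 = 5.25000
Σ(xᵢ − x̄)³ = -36.0000 ⇒ m₃ = -36.0000/8 = -4.50000
m₂^(3/2) = 5.25000^(1.5) = 12.02926
g1 = m₃ / m₂^(3/2) = -4.50000 / 12.02926 ≈ -0.374

-0.374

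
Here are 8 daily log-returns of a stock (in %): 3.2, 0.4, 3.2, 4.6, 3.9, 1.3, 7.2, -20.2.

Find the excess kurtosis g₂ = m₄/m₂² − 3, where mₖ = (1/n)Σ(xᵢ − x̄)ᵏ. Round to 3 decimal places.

x̄ = 0.4500
Σ(xᵢ − x̄)² = 516.9600 ⇒ m₂ = 64.62000
Σ(xᵢ − x̄)⁴ = 184465.2787 ⇒ m₄ = 23058.15984
m₂² = 4175.74440
g₂ = m₄/m₂² − 3 = 5.52193 − 3 ≈ 2.522

2.522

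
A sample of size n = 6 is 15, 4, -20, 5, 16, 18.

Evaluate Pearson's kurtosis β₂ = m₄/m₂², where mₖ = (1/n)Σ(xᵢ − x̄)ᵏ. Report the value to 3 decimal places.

x̄ = 6.3333
Σ(xᵢ − x̄)² = 1005.3333 ⇒ m₂ = 167.55556
Σ(xᵢ − x̄)⁴ = 513797.7778 ⇒ m₄ = 85632.96296
m₂² = 28074.86420
β₂ = m₄/m₂² = 85632.96296 / 28074.86420 ≈ 3.050

3.050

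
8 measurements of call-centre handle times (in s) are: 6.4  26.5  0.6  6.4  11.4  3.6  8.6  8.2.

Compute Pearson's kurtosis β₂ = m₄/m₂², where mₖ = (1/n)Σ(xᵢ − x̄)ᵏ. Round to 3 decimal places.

x̄ = 8.9625
Σ(xᵢ − x̄)² = 426.0388 ⇒ m₂ = 53.25484
Σ(xᵢ − x̄)⁴ = 100434.7799 ⇒ m₄ = 12554.34749
m₂² = 2836.07838
β₂ = m₄/m₂² = 12554.34749 / 2836.07838 ≈ 4.427

4.427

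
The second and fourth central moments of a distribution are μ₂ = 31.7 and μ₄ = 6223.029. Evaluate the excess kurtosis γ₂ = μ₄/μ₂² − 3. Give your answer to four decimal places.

3.1927

μ₂² = 31.7² = 1004.89000
μ₄/μ₂² = 6223.029 / 1004.89000 = 6.19275
γ₂ = 6.19275 − 3 ≈ 3.1927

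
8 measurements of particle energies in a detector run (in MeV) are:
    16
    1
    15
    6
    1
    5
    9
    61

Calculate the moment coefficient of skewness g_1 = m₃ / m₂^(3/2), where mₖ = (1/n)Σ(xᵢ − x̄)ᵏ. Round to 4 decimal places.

x̄ = (16 + 1 + 15 + 6 + 1 + 5 + 9 + 61) / 8 = 14.2500
deviations (xᵢ − x̄): 1.7500, -13.2500, 0.7500, -8.2500, -13.2500, -9.2500, -5.2500, 46.7500
Σ(xᵢ − x̄)² = 2721.5000 ⇒ m₂ = 2721.5000/8 = 340.18750
Σ(xᵢ − x̄)³ = 96030.7500 ⇒ m₃ = 96030.7500/8 = 12003.84375
m₂^(3/2) = 340.18750^(1.5) = 6274.47694
g_1 = m₃ / m₂^(3/2) = 12003.84375 / 6274.47694 ≈ 1.9131

1.9131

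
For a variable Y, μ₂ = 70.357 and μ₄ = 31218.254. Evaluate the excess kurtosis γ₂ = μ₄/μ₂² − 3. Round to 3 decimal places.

3.307

μ₂² = 70.357² = 4950.10745
μ₄/μ₂² = 31218.254 / 4950.10745 = 6.30658
γ₂ = 6.30658 − 3 ≈ 3.307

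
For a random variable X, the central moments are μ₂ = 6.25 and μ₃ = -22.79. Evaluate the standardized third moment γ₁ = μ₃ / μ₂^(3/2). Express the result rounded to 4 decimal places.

-1.4586

σ = √μ₂ = √6.25 = 2.50000
σ³ = μ₂^(3/2) = 15.62500
γ₁ = μ₃/σ³ = -22.79 / 15.62500 ≈ -1.4586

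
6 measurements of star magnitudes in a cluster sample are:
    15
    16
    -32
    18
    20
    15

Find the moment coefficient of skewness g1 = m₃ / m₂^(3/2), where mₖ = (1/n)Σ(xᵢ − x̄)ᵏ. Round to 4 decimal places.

-1.7506

x̄ = (15 + 16 - 32 + 18 + 20 + 15) / 6 = 8.6667
deviations (xᵢ − x̄): 6.3333, 7.3333, -40.6667, 9.3333, 11.3333, 6.3333
Σ(xᵢ − x̄)² = 2003.3333 ⇒ m₂ = 2003.3333/6 = 333.88889
Σ(xᵢ − x̄)³ = -64082.4444 ⇒ m₃ = -64082.4444/6 = -10680.40741
m₂^(3/2) = 333.88889^(1.5) = 6101.02705
g1 = m₃ / m₂^(3/2) = -10680.40741 / 6101.02705 ≈ -1.7506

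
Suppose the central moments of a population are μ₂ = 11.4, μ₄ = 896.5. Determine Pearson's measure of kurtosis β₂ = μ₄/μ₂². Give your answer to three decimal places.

6.898

μ₂² = 11.4² = 129.96000
μ₄/μ₂² = 896.5 / 129.96000 = 6.89828
β₂ ≈ 6.898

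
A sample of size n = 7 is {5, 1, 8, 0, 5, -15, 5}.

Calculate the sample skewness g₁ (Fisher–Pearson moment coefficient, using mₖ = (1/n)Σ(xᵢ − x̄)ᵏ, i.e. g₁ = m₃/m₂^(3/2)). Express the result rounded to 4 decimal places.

-1.5391

x̄ = (5 + 1 + 8 + 0 + 5 - 15 + 5) / 7 = 1.2857
deviations (xᵢ − x̄): 3.7143, -0.2857, 6.7143, -1.2857, 3.7143, -16.2857, 3.7143
Σ(xᵢ − x̄)² = 353.4286 ⇒ m₂ = 353.4286/7 = 50.48980
Σ(xᵢ − x̄)³ = -3865.1020 ⇒ m₃ = -3865.1020/7 = -552.15743
m₂^(3/2) = 50.48980^(1.5) = 358.76116
g₁ = m₃ / m₂^(3/2) = -552.15743 / 358.76116 ≈ -1.5391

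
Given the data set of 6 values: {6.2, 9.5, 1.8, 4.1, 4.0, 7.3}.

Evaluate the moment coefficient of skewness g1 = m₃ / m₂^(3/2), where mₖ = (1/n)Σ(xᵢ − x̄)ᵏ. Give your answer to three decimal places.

0.162

x̄ = (6.2 + 9.5 + 1.8 + 4.1 + 4.0 + 7.3) / 6 = 5.4833
deviations (xᵢ − x̄): 0.7167, 4.0167, -3.6833, -1.3833, -1.4833, 1.8167
Σ(xᵢ − x̄)² = 37.6283 ⇒ m₂ = 37.6283/6 = 6.27139
Σ(xᵢ − x̄)³ = 15.2844 ⇒ m₃ = 15.2844/6 = 2.54741
m₂^(3/2) = 6.27139^(1.5) = 15.70528
g1 = m₃ / m₂^(3/2) = 2.54741 / 15.70528 ≈ 0.162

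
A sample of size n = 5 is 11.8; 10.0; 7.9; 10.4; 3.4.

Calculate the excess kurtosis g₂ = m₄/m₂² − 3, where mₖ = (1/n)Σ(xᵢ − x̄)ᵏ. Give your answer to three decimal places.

-0.576

x̄ = 8.7000
Σ(xᵢ − x̄)² = 42.9200 ⇒ m₂ = 8.58400
Σ(xᵢ − x̄)⁴ = 893.0180 ⇒ m₄ = 178.60360
m₂² = 73.68506
g₂ = m₄/m₂² − 3 = 2.42388 − 3 ≈ -0.576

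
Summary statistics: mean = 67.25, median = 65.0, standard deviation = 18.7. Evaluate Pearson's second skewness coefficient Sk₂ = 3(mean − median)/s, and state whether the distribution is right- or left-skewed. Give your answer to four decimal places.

Sk₂ = 3(67.25 − 65.0) / 18.7 = 3 × 2.2500 / 18.7
    = 6.7500 / 18.7 ≈ 0.3610
Sk₂ > 0 ⇒ mean > median ⇒ right-skewed (positive skew).

0.3610, right-skewed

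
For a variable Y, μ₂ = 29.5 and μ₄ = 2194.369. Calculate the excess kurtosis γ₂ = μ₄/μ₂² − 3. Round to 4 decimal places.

μ₂² = 29.5² = 870.25000
μ₄/μ₂² = 2194.369 / 870.25000 = 2.52154
γ₂ = 2.52154 − 3 ≈ -0.4785

-0.4785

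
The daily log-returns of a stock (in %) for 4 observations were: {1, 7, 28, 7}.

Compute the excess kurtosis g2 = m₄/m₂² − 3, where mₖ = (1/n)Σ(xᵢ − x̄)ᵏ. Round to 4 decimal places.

-0.7862

x̄ = 10.7500
Σ(xᵢ − x̄)² = 420.7500 ⇒ m₂ = 105.18750
Σ(xᵢ − x̄)⁴ = 97975.8281 ⇒ m₄ = 24493.95703
m₂² = 11064.41016
g2 = m₄/m₂² − 3 = 2.21376 − 3 ≈ -0.7862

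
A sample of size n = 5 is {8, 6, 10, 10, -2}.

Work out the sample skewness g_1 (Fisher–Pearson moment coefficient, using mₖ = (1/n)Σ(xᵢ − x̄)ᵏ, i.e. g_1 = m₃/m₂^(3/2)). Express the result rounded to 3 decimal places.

x̄ = (8 + 6 + 10 + 10 - 2) / 5 = 6.4000
deviations (xᵢ − x̄): 1.6000, -0.4000, 3.6000, 3.6000, -8.4000
Σ(xᵢ − x̄)² = 99.2000 ⇒ m₂ = 99.2000/5 = 19.84000
Σ(xᵢ − x̄)³ = -495.3600 ⇒ m₃ = -495.3600/5 = -99.07200
m₂^(3/2) = 19.84000^(1.5) = 88.37156
g_1 = m₃ / m₂^(3/2) = -99.07200 / 88.37156 ≈ -1.121

-1.121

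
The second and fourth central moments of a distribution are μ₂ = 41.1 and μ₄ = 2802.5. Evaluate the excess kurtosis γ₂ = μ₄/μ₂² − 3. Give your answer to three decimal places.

μ₂² = 41.1² = 1689.21000
μ₄/μ₂² = 2802.5 / 1689.21000 = 1.65906
γ₂ = 1.65906 − 3 ≈ -1.341

-1.341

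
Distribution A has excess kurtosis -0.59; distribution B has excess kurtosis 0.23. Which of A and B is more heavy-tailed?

B

Higher excess kurtosis ⇒ heavier tails relative to the normal distribution.
-0.59 vs 0.23: the larger is 0.23, so B has heavier tails. (B is leptokurtic — heavier-than-normal tails; the other is platykurtic.)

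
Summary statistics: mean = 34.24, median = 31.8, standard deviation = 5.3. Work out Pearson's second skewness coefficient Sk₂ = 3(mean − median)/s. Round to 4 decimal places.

Sk₂ = 3(34.24 − 31.8) / 5.3 = 3 × 2.4400 / 5.3
    = 7.3200 / 5.3 ≈ 1.3811

1.3811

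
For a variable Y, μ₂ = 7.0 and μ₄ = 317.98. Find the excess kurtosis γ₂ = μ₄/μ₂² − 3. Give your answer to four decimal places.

3.4894

μ₂² = 7.0² = 49.00000
μ₄/μ₂² = 317.98 / 49.00000 = 6.48939
γ₂ = 6.48939 − 3 ≈ 3.4894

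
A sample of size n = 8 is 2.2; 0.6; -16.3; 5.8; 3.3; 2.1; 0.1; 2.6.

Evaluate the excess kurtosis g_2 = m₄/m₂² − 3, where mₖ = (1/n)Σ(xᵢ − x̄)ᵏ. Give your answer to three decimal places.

x̄ = 0.0500
Σ(xᵢ − x̄)² = 326.5800 ⇒ m₂ = 40.82250
Σ(xᵢ − x̄)⁴ = 72747.4169 ⇒ m₄ = 9093.42711
m₂² = 1666.47651
g_2 = m₄/m₂² − 3 = 5.45668 − 3 ≈ 2.457

2.457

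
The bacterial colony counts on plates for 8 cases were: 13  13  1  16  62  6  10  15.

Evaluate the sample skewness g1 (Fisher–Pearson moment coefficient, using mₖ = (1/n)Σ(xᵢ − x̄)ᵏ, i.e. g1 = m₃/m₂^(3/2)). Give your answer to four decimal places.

1.9422

x̄ = (13 + 13 + 1 + 16 + 62 + 6 + 10 + 15) / 8 = 17.0000
deviations (xᵢ − x̄): -4.0000, -4.0000, -16.0000, -1.0000, 45.0000, -11.0000, -7.0000, -2.0000
Σ(xᵢ − x̄)² = 2488.0000 ⇒ m₂ = 2488.0000/8 = 311.00000
Σ(xᵢ − x̄)³ = 85218.0000 ⇒ m₃ = 85218.0000/8 = 10652.25000
m₂^(3/2) = 311.00000^(1.5) = 5484.54474
g1 = m₃ / m₂^(3/2) = 10652.25000 / 5484.54474 ≈ 1.9422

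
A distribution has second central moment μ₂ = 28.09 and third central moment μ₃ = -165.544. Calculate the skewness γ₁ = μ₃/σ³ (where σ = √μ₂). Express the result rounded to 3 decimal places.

-1.112

σ = √μ₂ = √28.09 = 5.30000
σ³ = μ₂^(3/2) = 148.87700
γ₁ = μ₃/σ³ = -165.544 / 148.87700 ≈ -1.112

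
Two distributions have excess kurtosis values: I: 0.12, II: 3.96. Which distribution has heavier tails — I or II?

Higher excess kurtosis ⇒ heavier tails relative to the normal distribution.
0.12 vs 3.96: the larger is 3.96, so II has heavier tails.

II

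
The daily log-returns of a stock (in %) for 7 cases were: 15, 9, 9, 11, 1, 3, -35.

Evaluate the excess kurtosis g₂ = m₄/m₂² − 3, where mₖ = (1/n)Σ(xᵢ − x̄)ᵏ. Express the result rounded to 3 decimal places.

x̄ = 1.8571
Σ(xᵢ − x̄)² = 1718.8571 ⇒ m₂ = 245.55102
Σ(xᵢ − x̄)⁴ = 1887416.9096 ⇒ m₄ = 269630.98709
m₂² = 60295.30362
g₂ = m₄/m₂² − 3 = 4.47184 − 3 ≈ 1.472

1.472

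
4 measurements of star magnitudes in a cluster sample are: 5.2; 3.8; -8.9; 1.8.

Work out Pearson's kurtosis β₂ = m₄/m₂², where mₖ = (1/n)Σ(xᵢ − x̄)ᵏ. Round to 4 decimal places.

x̄ = 0.4750
Σ(xᵢ − x̄)² = 123.0275 ⇒ m₂ = 30.75688
Σ(xᵢ − x̄)⁴ = 8348.5046 ⇒ m₄ = 2087.12614
m₂² = 945.98536
β₂ = m₄/m₂² = 2087.12614 / 945.98536 ≈ 2.2063

2.2063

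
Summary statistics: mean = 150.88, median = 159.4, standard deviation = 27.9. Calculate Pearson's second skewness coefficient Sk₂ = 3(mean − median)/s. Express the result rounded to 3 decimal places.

-0.916

Sk₂ = 3(150.88 − 159.4) / 27.9 = 3 × -8.5200 / 27.9
    = -25.5600 / 27.9 ≈ -0.916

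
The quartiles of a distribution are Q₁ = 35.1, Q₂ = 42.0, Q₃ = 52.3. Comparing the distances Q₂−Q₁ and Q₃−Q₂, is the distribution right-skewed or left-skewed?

right-skewed

Q₂ − Q₁ = 6.9;  Q₃ − Q₂ = 10.3
Q₃ − Q₂ > Q₂ − Q₁ ⇒ the upper half is more spread out ⇒ right-skewed.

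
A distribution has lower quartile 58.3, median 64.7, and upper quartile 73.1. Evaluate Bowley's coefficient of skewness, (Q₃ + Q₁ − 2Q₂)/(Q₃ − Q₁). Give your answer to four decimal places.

0.1351

numerator: Q₃ + Q₁ − 2Q₂ = 73.1 + 58.3 − 2×64.7 = 2.0000
denominator: Q₃ − Q₁ = 73.1 − 58.3 = 14.8000
Bowley skewness = 2.0000 / 14.8000 ≈ 0.1351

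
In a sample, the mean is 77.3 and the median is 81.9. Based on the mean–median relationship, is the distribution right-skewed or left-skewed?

left-skewed

mean − median = 77.3 − 81.9 = -4.6
mean < median ⇒ the longer tail is on the left ⇒ left-skewed (negatively skewed).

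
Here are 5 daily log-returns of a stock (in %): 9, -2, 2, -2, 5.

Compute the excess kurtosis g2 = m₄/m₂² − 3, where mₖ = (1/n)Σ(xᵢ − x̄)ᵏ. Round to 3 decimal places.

x̄ = 2.4000
Σ(xᵢ − x̄)² = 89.2000 ⇒ m₂ = 17.84000
Σ(xᵢ − x̄)⁴ = 2692.8160 ⇒ m₄ = 538.56320
m₂² = 318.26560
g2 = m₄/m₂² − 3 = 1.69218 − 3 ≈ -1.308

-1.308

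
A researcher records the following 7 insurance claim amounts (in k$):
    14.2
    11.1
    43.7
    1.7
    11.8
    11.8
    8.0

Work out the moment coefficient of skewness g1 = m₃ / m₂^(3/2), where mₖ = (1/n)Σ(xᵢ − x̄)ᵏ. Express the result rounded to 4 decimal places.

x̄ = (14.2 + 11.1 + 43.7 + 1.7 + 11.8 + 11.8 + 8.0) / 7 = 14.6143
deviations (xᵢ − x̄): -0.4143, -3.5143, 29.0857, -12.9143, -2.8143, -2.8143, -6.6143
Σ(xᵢ − x̄)² = 1084.8686 ⇒ m₂ = 1084.8686/7 = 154.98122
Σ(xᵢ − x̄)³ = 22074.6486 ⇒ m₃ = 22074.6486/7 = 3153.52123
m₂^(3/2) = 154.98122^(1.5) = 1929.38382
g1 = m₃ / m₂^(3/2) = 3153.52123 / 1929.38382 ≈ 1.6345

1.6345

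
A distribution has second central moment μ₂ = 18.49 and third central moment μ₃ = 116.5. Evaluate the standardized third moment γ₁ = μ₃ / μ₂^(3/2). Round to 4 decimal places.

σ = √μ₂ = √18.49 = 4.30000
σ³ = μ₂^(3/2) = 79.50700
γ₁ = μ₃/σ³ = 116.5 / 79.50700 ≈ 1.4653

1.4653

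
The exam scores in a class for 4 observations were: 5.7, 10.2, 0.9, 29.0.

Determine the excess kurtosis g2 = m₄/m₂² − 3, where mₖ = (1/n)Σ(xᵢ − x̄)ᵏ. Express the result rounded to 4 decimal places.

-0.8967

x̄ = 11.4500
Σ(xᵢ − x̄)² = 453.9300 ⇒ m₂ = 113.48250
Σ(xᵢ − x̄)⁴ = 108349.3568 ⇒ m₄ = 27087.33921
m₂² = 12878.27781
g2 = m₄/m₂² − 3 = 2.10334 − 3 ≈ -0.8967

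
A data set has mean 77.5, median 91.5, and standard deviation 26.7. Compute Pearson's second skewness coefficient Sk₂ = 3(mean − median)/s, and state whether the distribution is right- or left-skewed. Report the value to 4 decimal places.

Sk₂ = 3(77.5 − 91.5) / 26.7 = 3 × -14.0000 / 26.7
    = -42.0000 / 26.7 ≈ -1.5730
Sk₂ < 0 ⇒ mean < median ⇒ left-skewed (negative skew).

-1.5730, left-skewed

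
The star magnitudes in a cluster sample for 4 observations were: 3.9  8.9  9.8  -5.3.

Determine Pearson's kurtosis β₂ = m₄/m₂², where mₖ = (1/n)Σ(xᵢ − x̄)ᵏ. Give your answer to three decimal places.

x̄ = 4.3250
Σ(xᵢ − x̄)² = 143.7275 ⇒ m₂ = 35.93188
Σ(xᵢ − x̄)⁴ = 9918.9472 ⇒ m₄ = 2479.73680
m₂² = 1291.09964
β₂ = m₄/m₂² = 2479.73680 / 1291.09964 ≈ 1.921

1.921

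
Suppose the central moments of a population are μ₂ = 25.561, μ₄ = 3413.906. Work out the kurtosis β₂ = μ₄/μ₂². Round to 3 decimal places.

5.225

μ₂² = 25.561² = 653.36472
μ₄/μ₂² = 3413.906 / 653.36472 = 5.22512
β₂ ≈ 5.225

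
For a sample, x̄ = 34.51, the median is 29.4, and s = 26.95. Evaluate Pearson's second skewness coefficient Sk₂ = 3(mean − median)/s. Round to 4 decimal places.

0.5688

Sk₂ = 3(34.51 − 29.4) / 26.95 = 3 × 5.1100 / 26.95
    = 15.3300 / 26.95 ≈ 0.5688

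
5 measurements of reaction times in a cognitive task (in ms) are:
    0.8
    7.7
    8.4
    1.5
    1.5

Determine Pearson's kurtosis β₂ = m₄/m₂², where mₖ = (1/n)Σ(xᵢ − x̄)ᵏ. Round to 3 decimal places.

1.207

x̄ = 3.9800
Σ(xᵢ − x̄)² = 55.7880 ⇒ m₂ = 11.15760
Σ(xᵢ − x̄)⁴ = 751.0877 ⇒ m₄ = 150.21754
m₂² = 124.49204
β₂ = m₄/m₂² = 150.21754 / 124.49204 ≈ 1.207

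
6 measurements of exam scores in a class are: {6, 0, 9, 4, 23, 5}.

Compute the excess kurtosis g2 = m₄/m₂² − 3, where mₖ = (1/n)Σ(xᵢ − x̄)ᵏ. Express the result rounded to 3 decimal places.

x̄ = 7.8333
Σ(xᵢ − x̄)² = 318.8333 ⇒ m₂ = 53.13889
Σ(xᵢ − x̄)⁴ = 56971.4861 ⇒ m₄ = 9495.24769
m₂² = 2823.74151
g2 = m₄/m₂² − 3 = 3.36265 − 3 ≈ 0.363

0.363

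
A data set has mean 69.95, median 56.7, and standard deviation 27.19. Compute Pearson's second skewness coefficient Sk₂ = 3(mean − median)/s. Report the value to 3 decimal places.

1.462

Sk₂ = 3(69.95 − 56.7) / 27.19 = 3 × 13.2500 / 27.19
    = 39.7500 / 27.19 ≈ 1.462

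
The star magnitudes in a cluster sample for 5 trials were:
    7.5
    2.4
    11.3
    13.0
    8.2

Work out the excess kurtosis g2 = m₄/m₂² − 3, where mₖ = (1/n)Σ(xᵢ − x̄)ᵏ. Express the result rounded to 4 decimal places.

x̄ = 8.4800
Σ(xᵢ − x̄)² = 66.3880 ⇒ m₂ = 13.27760
Σ(xᵢ − x̄)⁴ = 1848.0852 ⇒ m₄ = 369.61703
m₂² = 176.29466
g2 = m₄/m₂² − 3 = 2.09659 − 3 ≈ -0.9034

-0.9034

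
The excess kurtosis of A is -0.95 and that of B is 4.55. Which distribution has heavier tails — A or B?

Higher excess kurtosis ⇒ heavier tails relative to the normal distribution.
-0.95 vs 4.55: the larger is 4.55, so B has heavier tails. (B is leptokurtic — heavier-than-normal tails; the other is platykurtic.)

B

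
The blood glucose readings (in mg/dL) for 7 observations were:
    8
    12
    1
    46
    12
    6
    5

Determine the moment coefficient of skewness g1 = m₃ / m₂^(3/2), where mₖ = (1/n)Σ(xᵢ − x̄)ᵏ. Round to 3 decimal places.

1.759

x̄ = (8 + 12 + 1 + 46 + 12 + 6 + 5) / 7 = 12.8571
deviations (xᵢ − x̄): -4.8571, -0.8571, -11.8571, 33.1429, -0.8571, -6.8571, -7.8571
Σ(xᵢ − x̄)² = 1372.8571 ⇒ m₂ = 1372.8571/7 = 196.12245
Σ(xᵢ − x̄)³ = 33815.3878 ⇒ m₃ = 33815.3878/7 = 4830.76968
m₂^(3/2) = 196.12245^(1.5) = 2746.57183
g1 = m₃ / m₂^(3/2) = 4830.76968 / 2746.57183 ≈ 1.759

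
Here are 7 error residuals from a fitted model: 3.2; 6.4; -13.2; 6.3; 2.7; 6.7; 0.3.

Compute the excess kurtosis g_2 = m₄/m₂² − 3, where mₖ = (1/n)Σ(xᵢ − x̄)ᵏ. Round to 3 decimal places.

x̄ = 1.7714
Σ(xᵢ − x̄)² = 295.4343 ⇒ m₂ = 42.20490
Σ(xᵢ − x̄)⁴ = 51719.5764 ⇒ m₄ = 7388.51091
m₂² = 1781.25341
g_2 = m₄/m₂² − 3 = 4.14793 − 3 ≈ 1.148

1.148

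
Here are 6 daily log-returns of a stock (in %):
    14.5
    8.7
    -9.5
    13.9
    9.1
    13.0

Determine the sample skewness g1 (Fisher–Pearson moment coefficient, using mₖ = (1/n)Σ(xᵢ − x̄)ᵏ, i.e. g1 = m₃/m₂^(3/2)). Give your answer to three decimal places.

x̄ = (14.5 + 8.7 - 9.5 + 13.9 + 9.1 + 13.0) / 6 = 8.2833
deviations (xᵢ − x̄): 6.2167, 0.4167, -17.7833, 5.6167, 0.8167, 4.7167
Σ(xᵢ − x̄)² = 409.5283 ⇒ m₂ = 409.5283/6 = 68.25472
Σ(xᵢ − x̄)³ = -5100.9326 ⇒ m₃ = -5100.9326/6 = -850.15543
m₂^(3/2) = 68.25472^(1.5) = 563.89605
g1 = m₃ / m₂^(3/2) = -850.15543 / 563.89605 ≈ -1.508

-1.508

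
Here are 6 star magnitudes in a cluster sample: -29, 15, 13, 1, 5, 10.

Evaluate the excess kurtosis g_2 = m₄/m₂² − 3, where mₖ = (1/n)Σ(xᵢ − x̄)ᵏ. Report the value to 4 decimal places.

x̄ = 2.5000
Σ(xᵢ − x̄)² = 1323.5000 ⇒ m₂ = 220.58333
Σ(xᵢ − x̄)⁴ = 1024337.3750 ⇒ m₄ = 170722.89583
m₂² = 48657.00694
g_2 = m₄/m₂² − 3 = 3.50870 − 3 ≈ 0.5087

0.5087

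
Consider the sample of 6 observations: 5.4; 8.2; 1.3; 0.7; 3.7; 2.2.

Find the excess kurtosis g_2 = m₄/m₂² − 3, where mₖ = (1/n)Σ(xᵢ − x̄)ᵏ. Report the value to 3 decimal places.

x̄ = 3.5833
Σ(xᵢ − x̄)² = 40.0683 ⇒ m₂ = 6.67806
Σ(xᵢ − x̄)⁴ = 565.1218 ⇒ m₄ = 94.18697
m₂² = 44.59643
g_2 = m₄/m₂² − 3 = 2.11198 − 3 ≈ -0.888

-0.888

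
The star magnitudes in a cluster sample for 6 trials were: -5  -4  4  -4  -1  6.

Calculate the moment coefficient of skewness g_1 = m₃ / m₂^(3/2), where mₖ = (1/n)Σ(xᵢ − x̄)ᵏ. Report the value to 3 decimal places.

x̄ = (-5 - 4 + 4 - 4 - 1 + 6) / 6 = -0.6667
deviations (xᵢ − x̄): -4.3333, -3.3333, 4.6667, -3.3333, -0.3333, 6.6667
Σ(xᵢ − x̄)² = 107.3333 ⇒ m₂ = 107.3333/6 = 17.88889
Σ(xᵢ − x̄)³ = 242.4444 ⇒ m₃ = 242.4444/6 = 40.40741
m₂^(3/2) = 17.88889^(1.5) = 75.66152
g_1 = m₃ / m₂^(3/2) = 40.40741 / 75.66152 ≈ 0.534

0.534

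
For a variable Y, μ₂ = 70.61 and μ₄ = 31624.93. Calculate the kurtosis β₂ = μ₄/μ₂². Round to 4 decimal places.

μ₂² = 70.61² = 4985.77210
μ₄/μ₂² = 31624.93 / 4985.77210 = 6.34304
β₂ ≈ 6.3430

6.3430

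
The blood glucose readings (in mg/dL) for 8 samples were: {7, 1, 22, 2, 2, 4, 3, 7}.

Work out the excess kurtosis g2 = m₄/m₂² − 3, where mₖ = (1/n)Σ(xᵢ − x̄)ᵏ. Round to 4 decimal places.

1.9652

x̄ = 6.0000
Σ(xᵢ − x̄)² = 328.0000 ⇒ m₂ = 41.00000
Σ(xᵢ − x̄)⁴ = 66772.0000 ⇒ m₄ = 8346.50000
m₂² = 1681.00000
g2 = m₄/m₂² − 3 = 4.96520 − 3 ≈ 1.9652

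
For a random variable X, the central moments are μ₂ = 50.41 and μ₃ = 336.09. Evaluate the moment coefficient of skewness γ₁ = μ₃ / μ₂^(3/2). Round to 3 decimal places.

0.939

σ = √μ₂ = √50.41 = 7.10000
σ³ = μ₂^(3/2) = 357.91100
γ₁ = μ₃/σ³ = 336.09 / 357.91100 ≈ 0.939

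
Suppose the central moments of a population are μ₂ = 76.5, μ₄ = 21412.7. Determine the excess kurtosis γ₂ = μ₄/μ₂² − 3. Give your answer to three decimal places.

μ₂² = 76.5² = 5852.25000
μ₄/μ₂² = 21412.7 / 5852.25000 = 3.65888
γ₂ = 3.65888 − 3 ≈ 0.659

0.659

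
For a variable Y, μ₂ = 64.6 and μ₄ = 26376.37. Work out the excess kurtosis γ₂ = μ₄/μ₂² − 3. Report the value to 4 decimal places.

μ₂² = 64.6² = 4173.16000
μ₄/μ₂² = 26376.37 / 4173.16000 = 6.32048
γ₂ = 6.32048 − 3 ≈ 3.3205

3.3205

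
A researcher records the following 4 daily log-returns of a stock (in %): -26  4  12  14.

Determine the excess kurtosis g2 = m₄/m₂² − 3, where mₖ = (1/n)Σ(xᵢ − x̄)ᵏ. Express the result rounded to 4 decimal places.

x̄ = 1.0000
Σ(xᵢ − x̄)² = 1028.0000 ⇒ m₂ = 257.00000
Σ(xᵢ − x̄)⁴ = 574724.0000 ⇒ m₄ = 143681.00000
m₂² = 66049.00000
g2 = m₄/m₂² − 3 = 2.17537 − 3 ≈ -0.8246

-0.8246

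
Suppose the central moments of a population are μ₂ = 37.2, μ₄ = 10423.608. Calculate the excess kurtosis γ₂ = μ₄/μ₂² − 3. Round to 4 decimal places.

μ₂² = 37.2² = 1383.84000
μ₄/μ₂² = 10423.608 / 1383.84000 = 7.53238
γ₂ = 7.53238 − 3 ≈ 4.5324

4.5324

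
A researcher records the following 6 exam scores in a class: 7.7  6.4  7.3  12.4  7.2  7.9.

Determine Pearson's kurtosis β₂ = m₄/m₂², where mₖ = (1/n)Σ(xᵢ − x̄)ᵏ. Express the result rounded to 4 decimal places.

x̄ = 8.1500
Σ(xᵢ − x̄)² = 23.0150 ⇒ m₂ = 3.83583
Σ(xᵢ − x̄)⁴ = 337.0142 ⇒ m₄ = 56.16904
m₂² = 14.71362
β₂ = m₄/m₂² = 56.16904 / 14.71362 ≈ 3.8175

3.8175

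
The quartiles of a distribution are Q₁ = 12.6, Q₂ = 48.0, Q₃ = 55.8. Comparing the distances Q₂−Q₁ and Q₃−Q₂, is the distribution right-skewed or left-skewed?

left-skewed

Q₂ − Q₁ = 35.4;  Q₃ − Q₂ = 7.8
Q₂ − Q₁ > Q₃ − Q₂ ⇒ the lower half is more spread out ⇒ left-skewed.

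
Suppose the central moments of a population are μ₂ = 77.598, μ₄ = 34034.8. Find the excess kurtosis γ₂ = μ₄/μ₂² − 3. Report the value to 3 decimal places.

μ₂² = 77.598² = 6021.44960
μ₄/μ₂² = 34034.8 / 6021.44960 = 5.65226
γ₂ = 5.65226 − 3 ≈ 2.652

2.652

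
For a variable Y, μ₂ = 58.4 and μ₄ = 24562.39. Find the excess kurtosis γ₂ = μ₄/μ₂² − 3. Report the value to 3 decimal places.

μ₂² = 58.4² = 3410.56000
μ₄/μ₂² = 24562.39 / 3410.56000 = 7.20186
γ₂ = 7.20186 − 3 ≈ 4.202

4.202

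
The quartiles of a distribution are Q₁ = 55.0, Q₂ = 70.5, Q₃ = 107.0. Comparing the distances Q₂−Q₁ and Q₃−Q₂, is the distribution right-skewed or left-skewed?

Q₂ − Q₁ = 15.5;  Q₃ − Q₂ = 36.5
Q₃ − Q₂ > Q₂ − Q₁ ⇒ the upper half is more spread out ⇒ right-skewed.

right-skewed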